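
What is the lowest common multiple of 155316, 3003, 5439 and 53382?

lcm(155316, 3003) = 155316·3003/gcd = 466413948/21 = 22210188
lcm(22210188, 5439) = 22210188·5439/gcd = 120801212532/21 = 5752438692
lcm(5752438692, 53382) = 5752438692·53382/gcd = 307076682256344/42 = 7311349577532

7311349577532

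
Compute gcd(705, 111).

Euclid: 705 = 6·111 + 39; 111 = 2·39 + 33; 39 = 1·33 + 6; 33 = 5·6 + 3; 6 = 2·3 + 0. Last nonzero remainder: 3.

3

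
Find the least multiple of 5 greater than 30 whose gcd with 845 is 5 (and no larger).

gcd(x, 845) = 5 forces 5 | x; write x = 5s. Then gcd(5s, 5·169) = 5·gcd(s, 169), so need gcd(s, 169) = 1.
5s > 30 gives s ≥ 7. The least s ≥ 7 coprime to 169 is 7, so x = 5·7 = 35.

35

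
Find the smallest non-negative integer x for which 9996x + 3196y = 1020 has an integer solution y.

Euclid: 9996 = 3·3196 + 408; 3196 = 7·408 + 340; 408 = 1·340 + 68; 340 = 5·68 + 0 → gcd = 68; 1020 = 68·15.
Back-substitution yields 9996·(8) + 3196·(-25) = 68, so one solution is x = 8·15 = 120, y = -25·15 = -375.
Solutions in x differ by 3196/68 = 47; the one in [0, 47) is 120 mod 47 = 26.

26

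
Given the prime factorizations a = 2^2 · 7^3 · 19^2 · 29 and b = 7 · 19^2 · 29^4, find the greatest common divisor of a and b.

73283

min exponent per shared prime: 7 · 19^2 · 29 = 73283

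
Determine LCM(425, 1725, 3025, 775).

425 = 5² · 17; 1725 = 3 · 5² · 23; 3025 = 5² · 11²; 775 = 5² · 31
lcm takes max exponent of each prime: 3 · 5² · 11² · 17 · 23 · 31 = 109998075

109998075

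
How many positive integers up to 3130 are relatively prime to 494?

494 = 2·13·19. Inclusion–exclusion on these primes:
3130 − ⌊3130/2⌋ − ⌊3130/13⌋ − ⌊3130/19⌋ + ⌊3130/26⌋ + ⌊3130/38⌋ + ⌊3130/247⌋ − ⌊3130/494⌋ = 1369

1369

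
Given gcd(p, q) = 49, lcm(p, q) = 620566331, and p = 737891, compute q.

41209

Using pq = gcd(p,q)·lcm(p,q) = 49·620566331 = 30407750219, we get q = 30407750219/737891 = 41209.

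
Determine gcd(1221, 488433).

33

Euclid: 488433 = 400·1221 + 33; 1221 = 37·33 + 0. Last nonzero remainder: 33.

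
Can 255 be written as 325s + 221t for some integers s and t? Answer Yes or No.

gcd(325, 221): 325 = 1·221 + 104; 221 = 2·104 + 13; 104 = 8·13 + 0 → 13
13 does not divide 255, so a solution does not exist.

No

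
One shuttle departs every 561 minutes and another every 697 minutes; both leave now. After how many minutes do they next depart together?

23001

gcd first: 697 = 1·561 + 136; 561 = 4·136 + 17; 136 = 8·17 + 0 → gcd = 17
lcm = 561·697/gcd = 391017/17 = 23001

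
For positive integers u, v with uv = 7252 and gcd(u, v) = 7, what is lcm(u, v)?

For any two positive integers, gcd × lcm equals their product. Hence lcm = 7252 / 7 = 1036.

1036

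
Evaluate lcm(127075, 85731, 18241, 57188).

79763976657300

127075 = 5² · 13 · 17 · 23; 85731 = 3 · 17 · 41²; 18241 = 17 · 29 · 37; 57188 = 2² · 17 · 29²
lcm takes max exponent of each prime: 2² · 3 · 5² · 13 · 17 · 23 · 29² · 37 · 41² = 79763976657300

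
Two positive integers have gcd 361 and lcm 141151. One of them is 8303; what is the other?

Using ab = gcd(a,b)·lcm(a,b) = 361·141151 = 50955511, we get b = 50955511/8303 = 6137.

6137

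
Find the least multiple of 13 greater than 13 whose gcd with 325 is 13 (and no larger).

Multiples of 13 above 13: 13·2, 13·3, … . Need the cofactor coprime to 325/13 = 25.
Checking s = 2, 3, … the first with gcd(s, 25) = 1 is s = 2, giving 26.

26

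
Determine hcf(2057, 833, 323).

gcd(2057, 833): 2057 = 2·833 + 391; 833 = 2·391 + 51; 391 = 7·51 + 34; 51 = 1·34 + 17; 34 = 2·17 + 0 → 17
gcd(17, 323): 323 = 19·17 + 0 → 17

17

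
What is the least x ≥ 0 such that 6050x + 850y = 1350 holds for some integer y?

Euclid: 6050 = 7·850 + 100; 850 = 8·100 + 50; 100 = 2·50 + 0 → gcd = 50; 1350 = 50·27.
Back-substitution yields 6050·(-8) + 850·(57) = 50, so one solution is x = -8·27 = -216, y = 57·27 = 1539.
Solutions in x differ by 850/50 = 17; the one in [0, 17) is -216 mod 17 = 5.

5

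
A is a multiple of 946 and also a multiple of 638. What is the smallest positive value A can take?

27434

946 = 2 · 11 · 43; 638 = 2 · 11 · 29
max exponents: 2 · 11 · 29 · 43 = 27434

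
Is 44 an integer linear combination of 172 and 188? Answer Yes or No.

Yes

By Bézout, 172m + 188n = 44 has integer solutions iff gcd(172, 188) | 44.
Euclid: 188 = 1·172 + 16; 172 = 10·16 + 12; 16 = 1·12 + 4; 12 = 3·4 + 0. gcd = 4; 44 mod 4 = 0. Yes.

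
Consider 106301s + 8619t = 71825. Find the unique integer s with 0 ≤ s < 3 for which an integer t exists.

gcd(106301, 8619) = 2873 (Euclid: 106301 = 12·8619 + 2873; 8619 = 3·2873 + 0), and 2873 | 71825.
Extended Euclid: 106301·(1) + 8619·(-12) = 2873. Scale by 25: s₀ = 25.
General solution s = s₀ + 3k; reducing mod 3 gives s = 1 (and t = -4).

1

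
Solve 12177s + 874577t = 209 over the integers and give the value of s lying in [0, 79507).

77496

Euclid: 874577 = 71·12177 + 10010; 12177 = 1·10010 + 2167; 10010 = 4·2167 + 1342; 2167 = 1·1342 + 825; 1342 = 1·825 + 517; 825 = 1·517 + 308; 517 = 1·308 + 209; 308 = 1·209 + 99; 209 = 2·99 + 11; 99 = 9·11 + 0 → gcd = 11; 209 = 11·19.
Back-substitution yields 12177·(-8475) + 874577·(118) = 11, so one solution is s = -8475·19 = -161025, t = 118·19 = 2242.
Solutions in s differ by 874577/11 = 79507; the one in [0, 79507) is -161025 mod 79507 = 77496.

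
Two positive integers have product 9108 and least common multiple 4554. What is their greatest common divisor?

2

gcd·lcm = product, so gcd = 9108/4554 = 2.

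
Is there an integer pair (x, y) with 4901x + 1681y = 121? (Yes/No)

Yes

gcd(4901, 1681): 4901 = 2·1681 + 1539; 1681 = 1·1539 + 142; 1539 = 10·142 + 119; 142 = 1·119 + 23; 119 = 5·23 + 4; 23 = 5·4 + 3; 4 = 1·3 + 1; 3 = 3·1 + 0 → 1
1 divides 121, so a solution exists.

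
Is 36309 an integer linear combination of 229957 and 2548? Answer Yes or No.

gcd(229957, 2548): 229957 = 90·2548 + 637; 2548 = 4·637 + 0 → 637
637 divides 36309, so a solution exists.

Yes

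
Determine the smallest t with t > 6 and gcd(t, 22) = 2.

gcd(t, 22) = 2 forces 2 | t; write t = 2s. Then gcd(2s, 2·11) = 2·gcd(s, 11), so need gcd(s, 11) = 1.
2s > 6 gives s ≥ 4. The least s ≥ 4 coprime to 11 is 4, so t = 2·4 = 8.

8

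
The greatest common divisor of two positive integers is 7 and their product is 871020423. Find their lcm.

For any two positive integers, gcd × lcm equals their product. Hence lcm = 871020423 / 7 = 124431489.

124431489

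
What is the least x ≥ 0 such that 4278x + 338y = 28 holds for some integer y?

Reduce mod 338: 4278x ≡ 28 (mod 338). With g = gcd(4278, 338) = 2 dividing 28, divide through: 2139x ≡ 14 (mod 169).
Since gcd(2139, 169) = 1, x ≡ 14·(2139)⁻¹ ≡ 93 (mod 169). Smallest non-negative: 93.

93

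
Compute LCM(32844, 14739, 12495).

332217060

32844 = 2² · 3 · 7 · 17 · 23; 14739 = 3 · 17³; 12495 = 3 · 5 · 7² · 17
lcm takes max exponent of each prime: 2² · 3 · 5 · 7² · 17³ · 23 = 332217060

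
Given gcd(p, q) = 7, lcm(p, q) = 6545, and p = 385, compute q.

p·q = gcd·lcm = 7·6545 = 45815, so q = 45815/385 = 119.

119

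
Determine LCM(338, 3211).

gcd first: 3211 = 9·338 + 169; 338 = 2·169 + 0 → gcd = 169
lcm = 338·3211/gcd = 1085318/169 = 6422

6422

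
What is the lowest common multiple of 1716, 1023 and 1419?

2287428

lcm(1716, 1023) = 1716·1023/gcd = 1755468/33 = 53196
lcm(53196, 1419) = 53196·1419/gcd = 75485124/33 = 2287428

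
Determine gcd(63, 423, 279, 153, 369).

gcd(63, 423): 423 = 6·63 + 45; 63 = 1·45 + 18; 45 = 2·18 + 9; 18 = 2·9 + 0 → 9
gcd(9, 279): 279 = 31·9 + 0 → 9
gcd(9, 153): 153 = 17·9 + 0 → 9
gcd(9, 369): 369 = 41·9 + 0 → 9

9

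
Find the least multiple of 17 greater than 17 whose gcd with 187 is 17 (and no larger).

34

Multiples of 17 above 17: 17·2, 17·3, … . Need the cofactor coprime to 187/17 = 11.
Checking s = 2, 3, … the first with gcd(s, 11) = 1 is s = 2, giving 34.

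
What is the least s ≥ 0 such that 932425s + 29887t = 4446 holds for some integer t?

gcd(932425, 29887) = 247 (Euclid: 932425 = 31·29887 + 5928; 29887 = 5·5928 + 247; 5928 = 24·247 + 0), and 247 | 4446.
Extended Euclid: 932425·(-5) + 29887·(156) = 247. Scale by 18: s₀ = -90.
General solution s = s₀ + 121k; reducing mod 121 gives s = 31 (and t = -967).

31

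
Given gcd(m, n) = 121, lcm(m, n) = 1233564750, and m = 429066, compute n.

347875

Using mn = gcd(m,n)·lcm(m,n) = 121·1233564750 = 149261334750, we get n = 149261334750/429066 = 347875.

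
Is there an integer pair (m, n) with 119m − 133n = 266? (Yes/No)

Yes

gcd(119, 133): 133 = 1·119 + 14; 119 = 8·14 + 7; 14 = 2·7 + 0 → 7
7 divides 266, so a solution exists.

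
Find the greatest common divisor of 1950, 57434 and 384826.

gcd(1950, 57434): 57434 = 29·1950 + 884; 1950 = 2·884 + 182; 884 = 4·182 + 156; 182 = 1·156 + 26; 156 = 6·26 + 0 → 26
gcd(26, 384826): 384826 = 14801·26 + 0 → 26

26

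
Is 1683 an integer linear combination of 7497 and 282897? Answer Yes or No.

Yes

By Bézout, 7497x + 282897y = 1683 has integer solutions iff gcd(7497, 282897) | 1683.
Euclid: 282897 = 37·7497 + 5508; 7497 = 1·5508 + 1989; 5508 = 2·1989 + 1530; 1989 = 1·1530 + 459; 1530 = 3·459 + 153; 459 = 3·153 + 0. gcd = 153; 1683 mod 153 = 0. Yes.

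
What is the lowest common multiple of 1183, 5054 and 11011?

lcm(1183, 5054) = 1183·5054/gcd = 5978882/7 = 854126
lcm(854126, 11011) = 854126·11011/gcd = 9404781386/91 = 103349246

103349246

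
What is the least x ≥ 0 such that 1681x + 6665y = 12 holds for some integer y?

Euclid: 6665 = 3·1681 + 1622; 1681 = 1·1622 + 59; 1622 = 27·59 + 29; 59 = 2·29 + 1; 29 = 29·1 + 0 → gcd = 1; 12 = 1·12.
Back-substitution yields 1681·(226) + 6665·(-57) = 1, so one solution is x = 226·12 = 2712, y = -57·12 = -684.
Solutions in x differ by 6665/1 = 6665; the one in [0, 6665) is 2712 mod 6665 = 2712.

2712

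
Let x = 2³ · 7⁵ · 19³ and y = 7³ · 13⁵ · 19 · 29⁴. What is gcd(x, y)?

min exponent per shared prime: 7³ · 19 = 6517

6517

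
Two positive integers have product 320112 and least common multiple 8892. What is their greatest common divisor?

36

gcd·lcm = product, so gcd = 320112/8892 = 36.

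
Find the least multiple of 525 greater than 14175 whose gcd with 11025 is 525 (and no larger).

15225

11025 = 525·21. Any k with gcd(k, 11025) = 525 is a multiple of 525, say 525s, with s coprime to 21.
Need s > 14175/525, so s ≥ 28. First s ≥ 28 with gcd(s, 21) = 1 is s = 29. Thus k = 525·29 = 15225.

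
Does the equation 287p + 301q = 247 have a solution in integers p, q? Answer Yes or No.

No

gcd(287, 301): 301 = 1·287 + 14; 287 = 20·14 + 7; 14 = 2·7 + 0 → 7
7 does not divide 247, so a solution does not exist.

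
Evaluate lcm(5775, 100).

gcd first: 5775 = 57·100 + 75; 100 = 1·75 + 25; 75 = 3·25 + 0 → gcd = 25
lcm = 5775·100/gcd = 577500/25 = 23100

23100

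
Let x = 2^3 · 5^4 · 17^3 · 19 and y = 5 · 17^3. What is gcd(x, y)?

24565

min exponent per shared prime: 5 · 17^3 = 24565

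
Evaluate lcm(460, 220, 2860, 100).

328900

lcm(460, 220) = 460·220/gcd = 101200/20 = 5060
lcm(5060, 2860) = 5060·2860/gcd = 14471600/220 = 65780
lcm(65780, 100) = 65780·100/gcd = 6578000/20 = 328900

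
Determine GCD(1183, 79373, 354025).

gcd(1183, 79373): 79373 = 67·1183 + 112; 1183 = 10·112 + 63; 112 = 1·63 + 49; 63 = 1·49 + 14; 49 = 3·14 + 7; 14 = 2·7 + 0 → 7
gcd(7, 354025): 354025 = 50575·7 + 0 → 7

7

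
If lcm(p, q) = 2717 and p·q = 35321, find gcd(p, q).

13

From gcd × lcm = pq: gcd = 35321 / 2717 = 13.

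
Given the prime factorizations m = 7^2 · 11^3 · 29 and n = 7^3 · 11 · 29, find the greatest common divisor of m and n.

min exponent per shared prime: 7^2 · 11 · 29 = 15631

15631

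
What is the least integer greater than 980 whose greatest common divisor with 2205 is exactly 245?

2205 = 245·9. Any x with gcd(x, 2205) = 245 is a multiple of 245, say 245s, with s coprime to 9.
Need s > 980/245, so s ≥ 5. First s ≥ 5 with gcd(s, 9) = 1 is s = 5. Thus x = 245·5 = 1225.

1225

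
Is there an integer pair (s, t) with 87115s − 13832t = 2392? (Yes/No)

gcd(87115, 13832): 87115 = 6·13832 + 4123; 13832 = 3·4123 + 1463; 4123 = 2·1463 + 1197; 1463 = 1·1197 + 266; 1197 = 4·266 + 133; 266 = 2·133 + 0 → 133
133 does not divide 2392, so a solution does not exist.

No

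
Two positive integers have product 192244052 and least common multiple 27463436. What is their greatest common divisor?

gcd·lcm = product, so gcd = 192244052/27463436 = 7.

7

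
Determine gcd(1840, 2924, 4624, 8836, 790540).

4

gcd(1840, 2924): 2924 = 1·1840 + 1084; 1840 = 1·1084 + 756; 1084 = 1·756 + 328; 756 = 2·328 + 100; 328 = 3·100 + 28; 100 = 3·28 + 16; 28 = 1·16 + 12; 16 = 1·12 + 4; 12 = 3·4 + 0 → 4
gcd(4, 4624): 4624 = 1156·4 + 0 → 4
gcd(4, 8836): 8836 = 2209·4 + 0 → 4
gcd(4, 790540): 790540 = 197635·4 + 0 → 4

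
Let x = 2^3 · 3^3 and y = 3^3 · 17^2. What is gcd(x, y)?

27

min exponent per shared prime: 3^3 = 27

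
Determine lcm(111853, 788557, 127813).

637312555957

111853 = 7 · 19 · 29²; 788557 = 7³ · 11² · 19; 127813 = 7 · 19 · 31²
lcm takes max exponent of each prime: 7³ · 11² · 19 · 29² · 31² = 637312555957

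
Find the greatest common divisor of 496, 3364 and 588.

4

496 = 2⁴ · 31; 3364 = 2² · 29²; 588 = 2² · 3 · 7²
gcd takes min exponent of each prime: 2² = 4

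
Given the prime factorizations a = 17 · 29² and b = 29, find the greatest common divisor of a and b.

min exponent per shared prime: 29 = 29

29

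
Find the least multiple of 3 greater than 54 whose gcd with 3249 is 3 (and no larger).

3249 = 3·1083. Any m with gcd(m, 3249) = 3 is a multiple of 3, say 3s, with s coprime to 1083.
Need s > 54/3, so s ≥ 19. First s ≥ 19 with gcd(s, 1083) = 1 is s = 20. Thus m = 3·20 = 60.

60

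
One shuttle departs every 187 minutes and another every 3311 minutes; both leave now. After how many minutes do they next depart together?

187 = 11 · 17; 3311 = 7 · 11 · 43
max exponents: 7 · 11 · 17 · 43 = 56287

56287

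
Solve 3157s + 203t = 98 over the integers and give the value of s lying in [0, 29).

19

Euclid: 3157 = 15·203 + 112; 203 = 1·112 + 91; 112 = 1·91 + 21; 91 = 4·21 + 7; 21 = 3·7 + 0 → gcd = 7; 98 = 7·14.
Back-substitution yields 3157·(-9) + 203·(140) = 7, so one solution is s = -9·14 = -126, t = 140·14 = 1960.
Solutions in s differ by 203/7 = 29; the one in [0, 29) is -126 mod 29 = 19.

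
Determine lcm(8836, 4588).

8836 = 2² · 47²; 4588 = 2² · 31 · 37
max exponents: 2² · 31 · 37 · 47² = 10134892

10134892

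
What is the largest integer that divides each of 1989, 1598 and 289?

gcd(1989, 1598): 1989 = 1·1598 + 391; 1598 = 4·391 + 34; 391 = 11·34 + 17; 34 = 2·17 + 0 → 17
gcd(17, 289): 289 = 17·17 + 0 → 17

17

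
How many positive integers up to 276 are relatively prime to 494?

494 = 2·13·19. Inclusion–exclusion on these primes:
276 − ⌊276/2⌋ − ⌊276/13⌋ − ⌊276/19⌋ + ⌊276/26⌋ + ⌊276/38⌋ + ⌊276/247⌋ − ⌊276/494⌋ = 121

121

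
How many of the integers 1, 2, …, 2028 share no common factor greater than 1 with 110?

110 = 2·5·11. Inclusion–exclusion on these primes:
2028 − ⌊2028/2⌋ − ⌊2028/5⌋ − ⌊2028/11⌋ + ⌊2028/10⌋ + ⌊2028/22⌋ + ⌊2028/55⌋ − ⌊2028/110⌋ = 737

737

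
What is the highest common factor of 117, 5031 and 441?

9

117 = 3² · 13; 5031 = 3² · 13 · 43; 441 = 3² · 7²
gcd takes min exponent of each prime: 3² = 9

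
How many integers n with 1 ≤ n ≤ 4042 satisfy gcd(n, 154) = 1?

Prime factors of 154: 2, 7, 11. Count integers ≤ 4042 divisible by none of them.
By inclusion–exclusion: 4042 − ⌊4042/2⌋ − ⌊4042/7⌋ − ⌊4042/11⌋ + ⌊4042/14⌋ + ⌊4042/22⌋ + ⌊4042/77⌋ − ⌊4042/154⌋ = 1574.

1574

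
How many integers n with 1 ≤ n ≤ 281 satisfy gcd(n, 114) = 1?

114 = 2·3·19. Inclusion–exclusion on these primes:
281 − ⌊281/2⌋ − ⌊281/3⌋ − ⌊281/19⌋ + ⌊281/6⌋ + ⌊281/38⌋ + ⌊281/57⌋ − ⌊281/114⌋ = 89

89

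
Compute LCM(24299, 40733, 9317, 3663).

3625531784721

24299 = 11 · 47²; 40733 = 7 · 11 · 23²; 9317 = 7 · 11³; 3663 = 3² · 11 · 37
lcm takes max exponent of each prime: 3² · 7 · 11³ · 23² · 37 · 47² = 3625531784721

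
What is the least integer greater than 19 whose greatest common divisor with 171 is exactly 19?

38

gcd(k, 171) = 19 forces 19 | k; write k = 19s. Then gcd(19s, 19·9) = 19·gcd(s, 9), so need gcd(s, 9) = 1.
19s > 19 gives s ≥ 2. The least s ≥ 2 coprime to 9 is 2, so k = 19·2 = 38.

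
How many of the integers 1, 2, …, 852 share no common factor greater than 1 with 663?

663 = 3·13·17. Inclusion–exclusion on these primes:
852 − ⌊852/3⌋ − ⌊852/13⌋ − ⌊852/17⌋ + ⌊852/39⌋ + ⌊852/51⌋ + ⌊852/221⌋ − ⌊852/663⌋ = 492

492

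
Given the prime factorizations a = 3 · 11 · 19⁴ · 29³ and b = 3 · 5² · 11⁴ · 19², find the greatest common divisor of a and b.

11913

min exponent per shared prime: 3 · 11 · 19² = 11913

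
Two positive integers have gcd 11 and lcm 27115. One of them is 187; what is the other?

p·q = gcd·lcm = 11·27115 = 298265, so q = 298265/187 = 1595.

1595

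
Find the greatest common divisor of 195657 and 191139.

3

195657 = 3 · 7² · 11³
191139 = 3 · 13³ · 29
Common: 3 = 3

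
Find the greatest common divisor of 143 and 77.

11

Euclid: 143 = 1·77 + 66; 77 = 1·66 + 11; 66 = 6·11 + 0. Last nonzero remainder: 11.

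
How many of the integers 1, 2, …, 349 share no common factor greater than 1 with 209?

209 = 11·19. Inclusion–exclusion on these primes:
349 − ⌊349/11⌋ − ⌊349/19⌋ + ⌊349/209⌋ = 301

301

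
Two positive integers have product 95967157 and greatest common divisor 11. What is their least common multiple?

For any two positive integers, gcd × lcm equals their product. Hence lcm = 95967157 / 11 = 8724287.

8724287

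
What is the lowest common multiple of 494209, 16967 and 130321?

8385244103

494209 = 19² · 37²; 16967 = 19² · 47; 130321 = 19⁴
lcm takes max exponent of each prime: 19⁴ · 37² · 47 = 8385244103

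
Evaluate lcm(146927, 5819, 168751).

146927 = 11 · 19² · 37; 5819 = 11 · 23²; 168751 = 11 · 23² · 29
lcm takes max exponent of each prime: 11 · 19² · 23² · 29 · 37 = 2254007107

2254007107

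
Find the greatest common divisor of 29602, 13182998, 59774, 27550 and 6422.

gcd(29602, 13182998): 13182998 = 445·29602 + 10108; 29602 = 2·10108 + 9386; 10108 = 1·9386 + 722; 9386 = 13·722 + 0 → 722
gcd(722, 59774): 59774 = 82·722 + 570; 722 = 1·570 + 152; 570 = 3·152 + 114; 152 = 1·114 + 38; 114 = 3·38 + 0 → 38
gcd(38, 27550): 27550 = 725·38 + 0 → 38
gcd(38, 6422): 6422 = 169·38 + 0 → 38

38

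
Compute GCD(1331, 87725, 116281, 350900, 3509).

1331 = 11³; 87725 = 5² · 11² · 29; 116281 = 11² · 31²; 350900 = 2² · 5² · 11² · 29; 3509 = 11² · 29
gcd takes min exponent of each prime: 11² = 121

121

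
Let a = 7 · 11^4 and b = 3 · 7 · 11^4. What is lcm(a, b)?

307461

max exponent per prime: 3 · 7 · 11^4 = 307461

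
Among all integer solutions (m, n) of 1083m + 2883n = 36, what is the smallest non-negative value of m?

Euclid: 2883 = 2·1083 + 717; 1083 = 1·717 + 366; 717 = 1·366 + 351; 366 = 1·351 + 15; 351 = 23·15 + 6; 15 = 2·6 + 3; 6 = 2·3 + 0 → gcd = 3; 36 = 3·12.
Back-substitution yields 1083·(386) + 2883·(-145) = 3, so one solution is m = 386·12 = 4632, n = -145·12 = -1740.
Solutions in m differ by 2883/3 = 961; the one in [0, 961) is 4632 mod 961 = 788.

788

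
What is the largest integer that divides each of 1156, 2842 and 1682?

1156 = 2² · 17²; 2842 = 2 · 7² · 29; 1682 = 2 · 29²
gcd takes min exponent of each prime: 2 = 2

2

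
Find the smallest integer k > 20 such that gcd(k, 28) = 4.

24

28 = 4·7. Any k with gcd(k, 28) = 4 is a multiple of 4, say 4s, with s coprime to 7.
Need s > 20/4, so s ≥ 6. First s ≥ 6 with gcd(s, 7) = 1 is s = 6. Thus k = 4·6 = 24.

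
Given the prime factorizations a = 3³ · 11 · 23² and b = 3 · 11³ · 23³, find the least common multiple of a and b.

437245479

max exponent per prime: 3³ · 11³ · 23³ = 437245479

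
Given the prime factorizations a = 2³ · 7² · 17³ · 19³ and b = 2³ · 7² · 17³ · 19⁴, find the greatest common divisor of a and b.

min exponent per shared prime: 2³ · 7² · 17³ · 19³ = 13209720664

13209720664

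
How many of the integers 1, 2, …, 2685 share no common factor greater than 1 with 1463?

1982

1463 = 7·11·19. Inclusion–exclusion on these primes:
2685 − ⌊2685/7⌋ − ⌊2685/11⌋ − ⌊2685/19⌋ + ⌊2685/77⌋ + ⌊2685/133⌋ + ⌊2685/209⌋ − ⌊2685/1463⌋ = 1982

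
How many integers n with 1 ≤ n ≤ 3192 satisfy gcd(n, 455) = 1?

2021

Prime factors of 455: 5, 7, 13. Count integers ≤ 3192 divisible by none of them.
By inclusion–exclusion: 3192 − ⌊3192/5⌋ − ⌊3192/7⌋ − ⌊3192/13⌋ + ⌊3192/35⌋ + ⌊3192/65⌋ + ⌊3192/91⌋ − ⌊3192/455⌋ = 2021.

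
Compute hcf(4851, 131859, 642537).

4851 = 3² · 7² · 11; 131859 = 3² · 7² · 13 · 23; 642537 = 3² · 7² · 31 · 47
gcd takes min exponent of each prime: 3² · 7² = 441

441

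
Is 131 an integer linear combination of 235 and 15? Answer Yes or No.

gcd(235, 15): 235 = 15·15 + 10; 15 = 1·10 + 5; 10 = 2·5 + 0 → 5
5 does not divide 131, so a solution does not exist.

No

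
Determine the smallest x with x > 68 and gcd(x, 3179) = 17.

85

3179 = 17·187. Any x with gcd(x, 3179) = 17 is a multiple of 17, say 17s, with s coprime to 187.
Need s > 68/17, so s ≥ 5. First s ≥ 5 with gcd(s, 187) = 1 is s = 5. Thus x = 17·5 = 85.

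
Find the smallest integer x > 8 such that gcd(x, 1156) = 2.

1156 = 2·578. Any x with gcd(x, 1156) = 2 is a multiple of 2, say 2s, with s coprime to 578.
Need s > 8/2, so s ≥ 5. First s ≥ 5 with gcd(s, 578) = 1 is s = 5. Thus x = 2·5 = 10.

10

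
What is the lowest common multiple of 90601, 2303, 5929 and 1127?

11850701401

90601 = 7² · 43²; 2303 = 7² · 47; 5929 = 7² · 11²; 1127 = 7² · 23
lcm takes max exponent of each prime: 7² · 11² · 23 · 43² · 47 = 11850701401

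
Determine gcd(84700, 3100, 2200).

84700 = 2² · 5² · 7 · 11²; 3100 = 2² · 5² · 31; 2200 = 2³ · 5² · 11
gcd takes min exponent of each prime: 2² · 5² = 100

100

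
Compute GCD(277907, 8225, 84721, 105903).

7

277907 = 7 · 29 · 37²; 8225 = 5² · 7 · 47; 84721 = 7³ · 13 · 19; 105903 = 3² · 7 · 41²
gcd takes min exponent of each prime: 7 = 7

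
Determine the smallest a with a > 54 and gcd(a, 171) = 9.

171 = 9·19. Any a with gcd(a, 171) = 9 is a multiple of 9, say 9s, with s coprime to 19.
Need s > 54/9, so s ≥ 7. First s ≥ 7 with gcd(s, 19) = 1 is s = 7. Thus a = 9·7 = 63.

63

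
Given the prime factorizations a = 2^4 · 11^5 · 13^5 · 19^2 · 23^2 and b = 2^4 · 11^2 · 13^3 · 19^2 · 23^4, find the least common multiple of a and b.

96653751643235531888

max exponent per prime: 2^4 · 11^5 · 13^5 · 19^2 · 23^4 = 96653751643235531888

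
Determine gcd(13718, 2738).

Euclid: 13718 = 5·2738 + 28; 2738 = 97·28 + 22; 28 = 1·22 + 6; 22 = 3·6 + 4; 6 = 1·4 + 2; 4 = 2·2 + 0. Last nonzero remainder: 2.

2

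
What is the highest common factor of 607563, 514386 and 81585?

gcd(607563, 514386): 607563 = 1·514386 + 93177; 514386 = 5·93177 + 48501; 93177 = 1·48501 + 44676; 48501 = 1·44676 + 3825; 44676 = 11·3825 + 2601; 3825 = 1·2601 + 1224; 2601 = 2·1224 + 153; 1224 = 8·153 + 0 → 153
gcd(153, 81585): 81585 = 533·153 + 36; 153 = 4·36 + 9; 36 = 4·9 + 0 → 9

9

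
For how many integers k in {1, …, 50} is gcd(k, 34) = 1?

Prime factors of 34: 2, 17. Count integers ≤ 50 divisible by none of them.
By inclusion–exclusion: 50 − ⌊50/2⌋ − ⌊50/17⌋ + ⌊50/34⌋ = 24.

24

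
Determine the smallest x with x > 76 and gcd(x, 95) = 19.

95 = 19·5. Any x with gcd(x, 95) = 19 is a multiple of 19, say 19s, with s coprime to 5.
Need s > 76/19, so s ≥ 5. First s ≥ 5 with gcd(s, 5) = 1 is s = 6. Thus x = 19·6 = 114.

114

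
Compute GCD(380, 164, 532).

4

gcd(380, 164): 380 = 2·164 + 52; 164 = 3·52 + 8; 52 = 6·8 + 4; 8 = 2·4 + 0 → 4
gcd(4, 532): 532 = 133·4 + 0 → 4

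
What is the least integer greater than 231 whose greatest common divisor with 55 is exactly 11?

Multiples of 11 above 231: 11·22, 11·23, … . Need the cofactor coprime to 55/11 = 5.
Checking s = 22, 23, … the first with gcd(s, 5) = 1 is s = 22, giving 242.

242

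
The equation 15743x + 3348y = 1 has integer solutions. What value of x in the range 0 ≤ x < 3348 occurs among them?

2579

Euclid: 15743 = 4·3348 + 2351; 3348 = 1·2351 + 997; 2351 = 2·997 + 357; 997 = 2·357 + 283; 357 = 1·283 + 74; 283 = 3·74 + 61; 74 = 1·61 + 13; 61 = 4·13 + 9; 13 = 1·9 + 4; 9 = 2·4 + 1; 4 = 4·1 + 0 → gcd = 1; 1 = 1·1.
Back-substitution yields 15743·(-769) + 3348·(3616) = 1, so one solution is x = -769·1 = -769, y = 3616·1 = 3616.
Solutions in x differ by 3348/1 = 3348; the one in [0, 3348) is -769 mod 3348 = 2579.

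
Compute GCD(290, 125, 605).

gcd(290, 125): 290 = 2·125 + 40; 125 = 3·40 + 5; 40 = 8·5 + 0 → 5
gcd(5, 605): 605 = 121·5 + 0 → 5

5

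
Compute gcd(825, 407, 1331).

11

gcd(825, 407): 825 = 2·407 + 11; 407 = 37·11 + 0 → 11
gcd(11, 1331): 1331 = 121·11 + 0 → 11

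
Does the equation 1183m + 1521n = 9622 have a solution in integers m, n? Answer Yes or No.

gcd(1183, 1521): 1521 = 1·1183 + 338; 1183 = 3·338 + 169; 338 = 2·169 + 0 → 169
169 does not divide 9622, so a solution does not exist.

No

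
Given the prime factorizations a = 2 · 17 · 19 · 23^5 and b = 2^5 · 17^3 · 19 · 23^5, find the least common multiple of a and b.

19226025920672

max exponent per prime: 2^5 · 17^3 · 19 · 23^5 = 19226025920672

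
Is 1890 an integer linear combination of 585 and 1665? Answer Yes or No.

gcd(585, 1665): 1665 = 2·585 + 495; 585 = 1·495 + 90; 495 = 5·90 + 45; 90 = 2·45 + 0 → 45
45 divides 1890, so a solution exists.

Yes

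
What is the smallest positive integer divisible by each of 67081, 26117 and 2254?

67081 = 7² · 37²; 26117 = 7² · 13 · 41; 2254 = 2 · 7² · 23
lcm takes max exponent of each prime: 2 · 7² · 13 · 23 · 37² · 41 = 1644691958

1644691958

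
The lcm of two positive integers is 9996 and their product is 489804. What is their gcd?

gcd·lcm = product, so gcd = 489804/9996 = 49.

49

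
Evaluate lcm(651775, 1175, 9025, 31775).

453405323425

lcm(651775, 1175) = 651775·1175/gcd = 765835625/25 = 30633425
lcm(30633425, 9025) = 30633425·9025/gcd = 276466660625/25 = 11058666425
lcm(11058666425, 31775) = 11058666425·31775/gcd = 351389125654375/775 = 453405323425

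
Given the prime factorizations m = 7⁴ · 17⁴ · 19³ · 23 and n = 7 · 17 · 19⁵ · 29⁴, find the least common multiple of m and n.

max exponent per prime: 7⁴ · 17⁴ · 19⁵ · 23 · 29⁴ = 8077476030554230477877

8077476030554230477877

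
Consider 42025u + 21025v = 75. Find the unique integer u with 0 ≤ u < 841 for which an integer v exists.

838

Euclid: 42025 = 1·21025 + 21000; 21025 = 1·21000 + 25; 21000 = 840·25 + 0 → gcd = 25; 75 = 25·3.
Back-substitution yields 42025·(-1) + 21025·(2) = 25, so one solution is u = -1·3 = -3, v = 2·3 = 6.
Solutions in u differ by 21025/25 = 841; the one in [0, 841) is -3 mod 841 = 838.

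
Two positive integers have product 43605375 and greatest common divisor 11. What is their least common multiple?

gcd·lcm = product, so lcm = 43605375/11 = 3964125.

3964125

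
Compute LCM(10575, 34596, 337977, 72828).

10575 = 3² · 5² · 47; 34596 = 2² · 3² · 31²; 337977 = 3² · 17 · 47²; 72828 = 2² · 3² · 7 · 17²
lcm takes max exponent of each prime: 2² · 3² · 5² · 7 · 17² · 31² · 47² = 3865071174300

3865071174300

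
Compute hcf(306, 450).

18

306 = 2 · 3² · 17
450 = 2 · 3² · 5²
Common: 2 · 3² = 18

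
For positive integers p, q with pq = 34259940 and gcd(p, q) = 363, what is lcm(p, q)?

Since gcd(p,q)·lcm(p,q) = pq, lcm = 34259940/363 = 94380.

94380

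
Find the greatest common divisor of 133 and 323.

19

133 = 7 · 19
323 = 17 · 19
Common: 19 = 19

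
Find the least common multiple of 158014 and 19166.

gcd first: 158014 = 8·19166 + 4686; 19166 = 4·4686 + 422; 4686 = 11·422 + 44; 422 = 9·44 + 26; 44 = 1·26 + 18; 26 = 1·18 + 8; 18 = 2·8 + 2; 8 = 4·2 + 0 → gcd = 2
lcm = 158014·19166/gcd = 3028496324/2 = 1514248162

1514248162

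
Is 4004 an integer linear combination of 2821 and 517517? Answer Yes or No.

Yes

gcd(2821, 517517): 517517 = 183·2821 + 1274; 2821 = 2·1274 + 273; 1274 = 4·273 + 182; 273 = 1·182 + 91; 182 = 2·91 + 0 → 91
91 divides 4004, so a solution exists.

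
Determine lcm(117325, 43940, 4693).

117325 = 5² · 13 · 19²; 43940 = 2² · 5 · 13³; 4693 = 13 · 19²
lcm takes max exponent of each prime: 2² · 5² · 13³ · 19² = 79311700

79311700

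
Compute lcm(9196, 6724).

gcd first: 9196 = 1·6724 + 2472; 6724 = 2·2472 + 1780; 2472 = 1·1780 + 692; 1780 = 2·692 + 396; 692 = 1·396 + 296; 396 = 1·296 + 100; 296 = 2·100 + 96; 100 = 1·96 + 4; 96 = 24·4 + 0 → gcd = 4
lcm = 9196·6724/gcd = 61833904/4 = 15458476

15458476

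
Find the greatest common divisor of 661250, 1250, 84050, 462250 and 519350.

661250 = 2 · 5⁴ · 23²; 1250 = 2 · 5⁴; 84050 = 2 · 5² · 41²; 462250 = 2 · 5³ · 43²; 519350 = 2 · 5² · 13 · 17 · 47
gcd takes min exponent of each prime: 2 · 5² = 50

50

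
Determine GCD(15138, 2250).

18

Euclid: 15138 = 6·2250 + 1638; 2250 = 1·1638 + 612; 1638 = 2·612 + 414; 612 = 1·414 + 198; 414 = 2·198 + 18; 198 = 11·18 + 0. Last nonzero remainder: 18.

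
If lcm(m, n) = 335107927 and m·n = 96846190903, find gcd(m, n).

gcd·lcm = product, so gcd = 96846190903/335107927 = 289.

289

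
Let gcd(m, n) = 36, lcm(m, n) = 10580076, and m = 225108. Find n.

m·n = gcd·lcm = 36·10580076 = 380882736, so n = 380882736/225108 = 1692.

1692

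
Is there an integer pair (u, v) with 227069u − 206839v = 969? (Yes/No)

By Bézout, 227069u − 206839v = 969 has integer solutions iff gcd(227069, 206839) | 969.
Euclid: 227069 = 1·206839 + 20230; 206839 = 10·20230 + 4539; 20230 = 4·4539 + 2074; 4539 = 2·2074 + 391; 2074 = 5·391 + 119; 391 = 3·119 + 34; 119 = 3·34 + 17; 34 = 2·17 + 0. gcd = 17; 969 mod 17 = 0. Yes.

Yes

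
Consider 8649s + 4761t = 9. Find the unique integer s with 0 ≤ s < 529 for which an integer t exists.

469

Reduce mod 4761: 8649s ≡ 9 (mod 4761). With g = gcd(8649, 4761) = 9 dividing 9, divide through: 961s ≡ 1 (mod 529).
Since gcd(961, 529) = 1, s ≡ 1·(961)⁻¹ ≡ 469 (mod 529). Smallest non-negative: 469.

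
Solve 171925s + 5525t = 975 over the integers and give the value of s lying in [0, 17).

Reduce mod 5525: 171925s ≡ 975 (mod 5525). With g = gcd(171925, 5525) = 325 dividing 975, divide through: 529s ≡ 3 (mod 17).
Since gcd(529, 17) = 1, s ≡ 3·(529)⁻¹ ≡ 10 (mod 17). Smallest non-negative: 10.

10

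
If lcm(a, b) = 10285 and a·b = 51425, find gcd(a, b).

From gcd × lcm = ab: gcd = 51425 / 10285 = 5.

5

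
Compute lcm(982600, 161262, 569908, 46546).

982600 = 2³ · 5² · 17³; 161262 = 2 · 3² · 17² · 31; 569908 = 2² · 17³ · 29; 46546 = 2 · 17 · 37²
lcm takes max exponent of each prime: 2³ · 3² · 5² · 17³ · 29 · 31 · 37² = 10883846525400

10883846525400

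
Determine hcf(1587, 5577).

Euclid: 5577 = 3·1587 + 816; 1587 = 1·816 + 771; 816 = 1·771 + 45; 771 = 17·45 + 6; 45 = 7·6 + 3; 6 = 2·3 + 0. Last nonzero remainder: 3.

3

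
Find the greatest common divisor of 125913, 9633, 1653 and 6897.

gcd(125913, 9633): 125913 = 13·9633 + 684; 9633 = 14·684 + 57; 684 = 12·57 + 0 → 57
gcd(57, 1653): 1653 = 29·57 + 0 → 57
gcd(57, 6897): 6897 = 121·57 + 0 → 57

57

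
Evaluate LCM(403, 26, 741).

403 = 13 · 31; 26 = 2 · 13; 741 = 3 · 13 · 19
lcm takes max exponent of each prime: 2 · 3 · 13 · 19 · 31 = 45942

45942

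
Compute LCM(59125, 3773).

20279875

gcd first: 59125 = 15·3773 + 2530; 3773 = 1·2530 + 1243; 2530 = 2·1243 + 44; 1243 = 28·44 + 11; 44 = 4·11 + 0 → gcd = 11
lcm = 59125·3773/gcd = 223078625/11 = 20279875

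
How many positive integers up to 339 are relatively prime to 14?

Prime factors of 14: 2, 7. Count integers ≤ 339 divisible by none of them.
By inclusion–exclusion: 339 − ⌊339/2⌋ − ⌊339/7⌋ + ⌊339/14⌋ = 146.

146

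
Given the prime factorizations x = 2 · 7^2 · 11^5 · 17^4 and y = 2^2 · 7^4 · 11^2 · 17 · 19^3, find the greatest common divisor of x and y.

min exponent per shared prime: 2 · 7^2 · 11^2 · 17 = 201586

201586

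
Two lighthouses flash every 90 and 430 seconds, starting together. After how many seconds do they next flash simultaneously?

3870

90 = 2 · 3² · 5; 430 = 2 · 5 · 43
max exponents: 2 · 3² · 5 · 43 = 3870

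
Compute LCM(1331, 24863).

33092653

1331 = 11³; 24863 = 23² · 47
max exponents: 11³ · 23² · 47 = 33092653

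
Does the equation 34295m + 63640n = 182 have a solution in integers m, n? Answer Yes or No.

No

By Bézout, 34295m + 63640n = 182 has integer solutions iff gcd(34295, 63640) | 182.
Euclid: 63640 = 1·34295 + 29345; 34295 = 1·29345 + 4950; 29345 = 5·4950 + 4595; 4950 = 1·4595 + 355; 4595 = 12·355 + 335; 355 = 1·335 + 20; 335 = 16·20 + 15; 20 = 1·15 + 5; 15 = 3·5 + 0. gcd = 5; 182 mod 5 = 2. No.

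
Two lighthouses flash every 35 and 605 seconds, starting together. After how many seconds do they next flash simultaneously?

gcd first: 605 = 17·35 + 10; 35 = 3·10 + 5; 10 = 2·5 + 0 → gcd = 5
lcm = 35·605/gcd = 21175/5 = 4235

4235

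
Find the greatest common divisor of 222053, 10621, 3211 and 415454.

gcd(222053, 10621): 222053 = 20·10621 + 9633; 10621 = 1·9633 + 988; 9633 = 9·988 + 741; 988 = 1·741 + 247; 741 = 3·247 + 0 → 247
gcd(247, 3211): 3211 = 13·247 + 0 → 247
gcd(247, 415454): 415454 = 1682·247 + 0 → 247

247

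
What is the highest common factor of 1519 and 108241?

49

1519 = 7² · 31
108241 = 7² · 47²
Common: 7² = 49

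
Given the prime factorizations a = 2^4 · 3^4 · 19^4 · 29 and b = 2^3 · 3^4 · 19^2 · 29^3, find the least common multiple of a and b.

4119204934224

max exponent per prime: 2^4 · 3^4 · 19^4 · 29^3 = 4119204934224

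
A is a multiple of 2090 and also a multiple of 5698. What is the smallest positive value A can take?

gcd first: 5698 = 2·2090 + 1518; 2090 = 1·1518 + 572; 1518 = 2·572 + 374; 572 = 1·374 + 198; 374 = 1·198 + 176; 198 = 1·176 + 22; 176 = 8·22 + 0 → gcd = 22
lcm = 2090·5698/gcd = 11908820/22 = 541310

541310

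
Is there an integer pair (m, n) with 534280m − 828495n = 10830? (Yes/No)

gcd(534280, 828495): 828495 = 1·534280 + 294215; 534280 = 1·294215 + 240065; 294215 = 1·240065 + 54150; 240065 = 4·54150 + 23465; 54150 = 2·23465 + 7220; 23465 = 3·7220 + 1805; 7220 = 4·1805 + 0 → 1805
1805 divides 10830, so a solution exists.

Yes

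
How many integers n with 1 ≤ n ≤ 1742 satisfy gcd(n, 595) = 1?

Prime factors of 595: 5, 7, 17. Count integers ≤ 1742 divisible by none of them.
By inclusion–exclusion: 1742 − ⌊1742/5⌋ − ⌊1742/7⌋ − ⌊1742/17⌋ + ⌊1742/35⌋ + ⌊1742/85⌋ + ⌊1742/119⌋ − ⌊1742/595⌋ = 1125.

1125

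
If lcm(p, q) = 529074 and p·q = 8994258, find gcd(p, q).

17

From gcd × lcm = pq: gcd = 8994258 / 529074 = 17.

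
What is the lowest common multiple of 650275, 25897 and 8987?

lcm(650275, 25897) = 650275·25897/gcd = 16840171675/19 = 886324825
lcm(886324825, 8987) = 886324825·8987/gcd = 7965401202275/19 = 419231642225

419231642225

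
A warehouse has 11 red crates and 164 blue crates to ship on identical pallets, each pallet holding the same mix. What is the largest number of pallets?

11 = 11
164 = 2² · 41
Common: 1 = 1

1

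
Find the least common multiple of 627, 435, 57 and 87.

627 = 3 · 11 · 19; 435 = 3 · 5 · 29; 57 = 3 · 19; 87 = 3 · 29
lcm takes max exponent of each prime: 3 · 5 · 11 · 19 · 29 = 90915

90915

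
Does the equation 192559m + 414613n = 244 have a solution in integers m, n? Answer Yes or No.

gcd(192559, 414613): 414613 = 2·192559 + 29495; 192559 = 6·29495 + 15589; 29495 = 1·15589 + 13906; 15589 = 1·13906 + 1683; 13906 = 8·1683 + 442; 1683 = 3·442 + 357; 442 = 1·357 + 85; 357 = 4·85 + 17; 85 = 5·17 + 0 → 17
17 does not divide 244, so a solution does not exist.

No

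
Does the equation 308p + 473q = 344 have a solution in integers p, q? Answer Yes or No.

By Bézout, 308p + 473q = 344 has integer solutions iff gcd(308, 473) | 344.
Euclid: 473 = 1·308 + 165; 308 = 1·165 + 143; 165 = 1·143 + 22; 143 = 6·22 + 11; 22 = 2·11 + 0. gcd = 11; 344 mod 11 = 3. No.

No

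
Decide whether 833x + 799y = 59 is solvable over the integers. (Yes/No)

gcd(833, 799): 833 = 1·799 + 34; 799 = 23·34 + 17; 34 = 2·17 + 0 → 17
17 does not divide 59, so a solution does not exist.

No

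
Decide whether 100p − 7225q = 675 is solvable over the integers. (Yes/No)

By Bézout, 100p − 7225q = 675 has integer solutions iff gcd(100, 7225) | 675.
Euclid: 7225 = 72·100 + 25; 100 = 4·25 + 0. gcd = 25; 675 mod 25 = 0. Yes.

Yes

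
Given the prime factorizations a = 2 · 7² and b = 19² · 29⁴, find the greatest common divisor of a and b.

min exponent per shared prime: (none) = 1

1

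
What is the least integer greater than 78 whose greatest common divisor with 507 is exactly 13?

507 = 13·39. Any x with gcd(x, 507) = 13 is a multiple of 13, say 13s, with s coprime to 39.
Need s > 78/13, so s ≥ 7. First s ≥ 7 with gcd(s, 39) = 1 is s = 7. Thus x = 13·7 = 91.

91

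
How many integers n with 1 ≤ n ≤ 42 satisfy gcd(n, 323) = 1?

323 = 17·19. Inclusion–exclusion on these primes:
42 − ⌊42/17⌋ − ⌊42/19⌋ + ⌊42/323⌋ = 38

38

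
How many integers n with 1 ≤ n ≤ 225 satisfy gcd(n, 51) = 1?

141

Prime factors of 51: 3, 17. Count integers ≤ 225 divisible by none of them.
By inclusion–exclusion: 225 − ⌊225/3⌋ − ⌊225/17⌋ + ⌊225/51⌋ = 141.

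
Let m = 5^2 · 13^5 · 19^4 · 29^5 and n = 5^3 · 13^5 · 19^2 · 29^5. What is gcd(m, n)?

min exponent per shared prime: 5^2 · 13^5 · 19^2 · 29^5 = 68731205562054425

68731205562054425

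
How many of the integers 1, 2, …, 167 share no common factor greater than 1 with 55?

122

Prime factors of 55: 5, 11. Count integers ≤ 167 divisible by none of them.
By inclusion–exclusion: 167 − ⌊167/5⌋ − ⌊167/11⌋ + ⌊167/55⌋ = 122.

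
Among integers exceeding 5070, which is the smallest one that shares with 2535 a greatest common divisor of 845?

5915

gcd(k, 2535) = 845 forces 845 | k; write k = 845s. Then gcd(845s, 845·3) = 845·gcd(s, 3), so need gcd(s, 3) = 1.
845s > 5070 gives s ≥ 7. The least s ≥ 7 coprime to 3 is 7, so k = 845·7 = 5915.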